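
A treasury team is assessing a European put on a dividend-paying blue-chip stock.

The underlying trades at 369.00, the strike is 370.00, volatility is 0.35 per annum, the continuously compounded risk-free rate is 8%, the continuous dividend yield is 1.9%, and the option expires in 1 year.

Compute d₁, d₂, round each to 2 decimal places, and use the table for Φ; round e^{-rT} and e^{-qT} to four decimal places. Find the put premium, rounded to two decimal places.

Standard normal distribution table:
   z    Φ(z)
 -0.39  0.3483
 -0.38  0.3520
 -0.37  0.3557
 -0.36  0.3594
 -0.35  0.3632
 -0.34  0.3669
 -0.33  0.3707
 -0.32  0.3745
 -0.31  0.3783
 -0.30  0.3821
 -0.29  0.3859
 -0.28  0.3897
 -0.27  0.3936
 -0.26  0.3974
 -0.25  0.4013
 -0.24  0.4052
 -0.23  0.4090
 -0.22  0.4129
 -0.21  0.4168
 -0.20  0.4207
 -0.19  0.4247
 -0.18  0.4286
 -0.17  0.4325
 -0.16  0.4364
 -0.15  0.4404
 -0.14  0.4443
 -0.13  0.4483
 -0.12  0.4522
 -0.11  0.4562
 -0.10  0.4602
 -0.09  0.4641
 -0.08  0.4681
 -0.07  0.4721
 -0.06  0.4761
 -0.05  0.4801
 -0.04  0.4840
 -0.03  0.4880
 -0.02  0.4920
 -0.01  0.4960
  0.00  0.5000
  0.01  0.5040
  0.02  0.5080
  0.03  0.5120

39.30

σ√T = 0.35·√1 = 0.3500
d₁ = [ln(369/370) + (0.08 − 0.019 + 0.35²/2)·1] / 0.3500 = [-0.0027 + 0.1222] / 0.3500 = 0.3416 ⇒ 0.34
d₂ = d₁ − σ√T = 0.3416 − 0.3500 = -0.0084 ⇒ -0.01
e^(−qT) = e^(−0.019·1) = 0.9812;  e^(−rT) = e^(−0.08·1) = 0.9231
P = 370·0.9231·N(0.01) − 369·0.9812·N(-0.34) = 370·0.9231·0.5040 − 369·0.9812·0.3669 = 172.1397 − 132.8408 = 39.2988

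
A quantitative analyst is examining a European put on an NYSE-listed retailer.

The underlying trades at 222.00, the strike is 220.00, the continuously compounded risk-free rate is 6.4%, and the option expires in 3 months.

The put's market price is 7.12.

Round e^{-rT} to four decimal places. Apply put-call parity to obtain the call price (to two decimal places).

12.62

e^(−rT) = e^(−0.064·0.25) = 0.9841
Put-call parity: C − P = S − K·e^(−rT) = 222 − 220·0.9841 = 222 − 216.5020 = 5.4980
C = P + (C − P) = 7.12 + (5.4980) = 12.6180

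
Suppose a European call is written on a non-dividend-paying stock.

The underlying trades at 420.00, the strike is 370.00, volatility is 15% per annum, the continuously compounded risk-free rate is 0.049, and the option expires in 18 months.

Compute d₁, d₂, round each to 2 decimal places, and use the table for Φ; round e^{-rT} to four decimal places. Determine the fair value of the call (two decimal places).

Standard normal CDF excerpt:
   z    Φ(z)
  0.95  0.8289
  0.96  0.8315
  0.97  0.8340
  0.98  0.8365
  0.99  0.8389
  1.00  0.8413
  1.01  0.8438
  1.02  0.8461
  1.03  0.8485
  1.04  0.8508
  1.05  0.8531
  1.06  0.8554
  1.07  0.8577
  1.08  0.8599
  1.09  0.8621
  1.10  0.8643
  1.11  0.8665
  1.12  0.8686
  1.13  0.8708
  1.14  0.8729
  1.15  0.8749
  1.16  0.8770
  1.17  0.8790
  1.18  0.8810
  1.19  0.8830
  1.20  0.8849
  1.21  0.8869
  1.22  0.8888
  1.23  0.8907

σ√T = 0.15·√1.5 = 0.1837
ln(S/K) + (r + σ²/2)T = ln(420/370) + (0.049 + 0.15²/2)·1.5 = 0.1268 + 0.0904 = 0.2171
d₁ = 0.2171 / 0.1837 = 1.1819 → 1.18
d₂ = d₁ − σ√T = 1.1819 − 0.1837 = 0.9982 → 1.00
exp(−rT) = exp(−0.049·1.5) = 0.9291
C = 420·N(1.18) − 370·0.9291·N(1.00) = 420·0.8810 − 370·0.9291·0.8413 = 370.0200 − 289.2112 = 80.8088

80.81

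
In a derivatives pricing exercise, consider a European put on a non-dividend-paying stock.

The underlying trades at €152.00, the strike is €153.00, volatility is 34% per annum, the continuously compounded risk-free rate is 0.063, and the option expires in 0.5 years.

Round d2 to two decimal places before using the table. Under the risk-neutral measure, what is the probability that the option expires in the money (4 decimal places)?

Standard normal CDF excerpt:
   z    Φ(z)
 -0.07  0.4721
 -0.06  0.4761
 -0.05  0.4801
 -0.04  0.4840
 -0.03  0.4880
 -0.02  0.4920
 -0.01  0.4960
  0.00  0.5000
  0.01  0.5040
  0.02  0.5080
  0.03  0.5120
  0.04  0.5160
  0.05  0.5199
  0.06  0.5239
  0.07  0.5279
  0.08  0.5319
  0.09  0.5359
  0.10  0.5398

σ√T = 0.34·√0.5 = 0.2404
d₁ = [ln(152/153) + (0.063 + ½·0.34²)·0.5] / (σ√T) = (-0.0066 + 0.0604) / 0.2404 = 0.2240 → 0.22
d₂ = 0.2240 − 0.2404 = -0.0165 → -0.02
Risk-neutral Pr[S_T < K] = N(−d₂) = N(0.02) = 0.5080

0.5080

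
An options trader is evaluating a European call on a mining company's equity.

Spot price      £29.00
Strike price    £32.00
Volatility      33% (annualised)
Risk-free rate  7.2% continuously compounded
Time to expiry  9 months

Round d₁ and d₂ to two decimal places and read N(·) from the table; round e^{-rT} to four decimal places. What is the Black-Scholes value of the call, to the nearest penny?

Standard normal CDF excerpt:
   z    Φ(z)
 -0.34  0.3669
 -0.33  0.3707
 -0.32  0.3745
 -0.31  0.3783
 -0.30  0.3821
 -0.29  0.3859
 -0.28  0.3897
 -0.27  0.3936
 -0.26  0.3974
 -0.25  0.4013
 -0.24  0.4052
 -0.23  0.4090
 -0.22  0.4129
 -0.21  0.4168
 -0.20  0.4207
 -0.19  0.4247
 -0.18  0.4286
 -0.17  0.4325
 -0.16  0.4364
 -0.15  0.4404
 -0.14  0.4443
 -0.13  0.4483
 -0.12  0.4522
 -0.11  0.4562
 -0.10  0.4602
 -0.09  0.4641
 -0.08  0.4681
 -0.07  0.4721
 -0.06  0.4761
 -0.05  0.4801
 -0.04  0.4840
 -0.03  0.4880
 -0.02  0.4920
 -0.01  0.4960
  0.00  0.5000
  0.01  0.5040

£2.80

T = 0.75;  σ√T = 0.2858
d₁ = [ln(29/32) + (0.072 + 0.33²/2)·0.75] / 0.2858 = [-0.0984 + 0.0948] / 0.2858 = -0.0126 → -0.01
d₂ = d₁ − σ√T = -0.0126 − 0.2858 = -0.2984 → -0.30
e^(−rT) = e^(−0.072·0.75) = 0.9474
C = 29·N(-0.01) − 32·0.9474·N(-0.30) = 29·0.4960 − 32·0.9474·0.3821 = 14.3840 − 11.5840 = 2.8000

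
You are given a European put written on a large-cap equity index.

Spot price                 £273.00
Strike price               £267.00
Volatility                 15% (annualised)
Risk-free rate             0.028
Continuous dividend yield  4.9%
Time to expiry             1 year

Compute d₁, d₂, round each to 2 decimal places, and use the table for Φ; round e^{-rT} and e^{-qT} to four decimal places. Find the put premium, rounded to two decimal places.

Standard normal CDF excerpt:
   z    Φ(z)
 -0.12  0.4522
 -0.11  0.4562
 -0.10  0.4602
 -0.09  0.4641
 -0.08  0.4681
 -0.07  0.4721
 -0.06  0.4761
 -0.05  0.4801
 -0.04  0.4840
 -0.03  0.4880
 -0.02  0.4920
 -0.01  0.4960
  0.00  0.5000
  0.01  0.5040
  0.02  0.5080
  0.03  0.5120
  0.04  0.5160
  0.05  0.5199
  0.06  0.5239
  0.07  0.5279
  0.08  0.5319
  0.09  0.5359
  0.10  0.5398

£15.38

σ√T = 0.15·√1 = 0.1500
d₁ = [ln(273/267) + (0.028 − 0.049 + 0.15²/2)·1] / 0.1500 = [0.0222 − 0.0098] / 0.1500 = 0.0832 which rounds to 0.08
d₂ = d₁ − σ√T = 0.0832 − 0.1500 = -0.0668 which rounds to -0.07
exp(−qT) = exp(−0.049·1) = 0.9522;  exp(−rT) = exp(−0.028·1) = 0.9724
P = 267·0.9724·N(0.07) − 273·0.9522·N(-0.08) = 267·0.9724·0.5279 − 273·0.9522·0.4681 = 137.0591 − 121.6829 = 15.3762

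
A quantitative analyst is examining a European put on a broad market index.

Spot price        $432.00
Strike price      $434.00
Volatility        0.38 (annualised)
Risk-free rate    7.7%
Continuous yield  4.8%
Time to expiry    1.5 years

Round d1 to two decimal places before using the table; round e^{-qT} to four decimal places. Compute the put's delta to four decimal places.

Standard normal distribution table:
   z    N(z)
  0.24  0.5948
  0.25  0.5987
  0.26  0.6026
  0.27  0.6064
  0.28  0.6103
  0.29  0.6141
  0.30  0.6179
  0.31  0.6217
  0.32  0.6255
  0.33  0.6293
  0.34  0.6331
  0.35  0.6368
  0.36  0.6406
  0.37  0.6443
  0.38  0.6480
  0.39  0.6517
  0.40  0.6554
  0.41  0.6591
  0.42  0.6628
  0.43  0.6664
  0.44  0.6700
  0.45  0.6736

-0.3485

T = 1.5;  σ√T = 0.4654
d₁ = [ln(432/434) + (0.077 − 0.048 + 0.38²/2)·1.5] / 0.4654 = [-0.0046 + 0.1518] / 0.4654 = 0.3162 ≈ 0.32
N(d₁) = N(0.32) = 0.6255
Δ_put = exp(−qT)·(N(d₁) − 1) = 0.9305·(0.6255 − 1) = -0.3485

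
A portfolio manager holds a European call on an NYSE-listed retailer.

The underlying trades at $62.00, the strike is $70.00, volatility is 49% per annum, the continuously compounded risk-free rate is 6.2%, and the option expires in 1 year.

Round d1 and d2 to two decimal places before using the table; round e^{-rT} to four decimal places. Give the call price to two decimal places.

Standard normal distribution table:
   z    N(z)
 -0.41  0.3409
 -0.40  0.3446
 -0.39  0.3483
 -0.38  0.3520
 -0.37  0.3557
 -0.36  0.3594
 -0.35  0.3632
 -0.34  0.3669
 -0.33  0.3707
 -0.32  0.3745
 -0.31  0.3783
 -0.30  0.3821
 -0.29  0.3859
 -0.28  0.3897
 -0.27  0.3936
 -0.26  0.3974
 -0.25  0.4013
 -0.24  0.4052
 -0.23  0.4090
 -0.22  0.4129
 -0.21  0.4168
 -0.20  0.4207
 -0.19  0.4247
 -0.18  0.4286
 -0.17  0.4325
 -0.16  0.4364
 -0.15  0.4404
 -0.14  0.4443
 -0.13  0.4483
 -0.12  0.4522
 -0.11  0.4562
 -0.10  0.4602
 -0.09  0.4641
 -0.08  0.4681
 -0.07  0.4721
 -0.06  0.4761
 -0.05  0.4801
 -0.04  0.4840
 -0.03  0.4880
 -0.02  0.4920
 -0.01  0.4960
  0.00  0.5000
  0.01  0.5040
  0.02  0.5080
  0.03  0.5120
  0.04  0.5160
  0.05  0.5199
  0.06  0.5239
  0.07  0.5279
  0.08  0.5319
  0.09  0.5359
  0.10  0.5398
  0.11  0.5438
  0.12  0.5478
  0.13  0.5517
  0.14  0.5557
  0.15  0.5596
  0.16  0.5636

σ√T = 0.49·√1 = 0.4900
d₁ = [ln(62/70) + (0.062 + 0.49²/2)·1] / 0.4900 = [-0.1214 + 0.1820] / 0.4900 = 0.1239 which rounds to 0.12
d₂ = d₁ − σ√T = 0.1239 − 0.4900 = -0.3661 which rounds to -0.37
exp(−rT) = exp(−0.062·1) = 0.9399
C = 62·N(0.12) − 70·0.9399·N(-0.37) = 62·0.5478 − 70·0.9399·0.3557 = 33.9636 − 23.4026 = 10.5610

$10.56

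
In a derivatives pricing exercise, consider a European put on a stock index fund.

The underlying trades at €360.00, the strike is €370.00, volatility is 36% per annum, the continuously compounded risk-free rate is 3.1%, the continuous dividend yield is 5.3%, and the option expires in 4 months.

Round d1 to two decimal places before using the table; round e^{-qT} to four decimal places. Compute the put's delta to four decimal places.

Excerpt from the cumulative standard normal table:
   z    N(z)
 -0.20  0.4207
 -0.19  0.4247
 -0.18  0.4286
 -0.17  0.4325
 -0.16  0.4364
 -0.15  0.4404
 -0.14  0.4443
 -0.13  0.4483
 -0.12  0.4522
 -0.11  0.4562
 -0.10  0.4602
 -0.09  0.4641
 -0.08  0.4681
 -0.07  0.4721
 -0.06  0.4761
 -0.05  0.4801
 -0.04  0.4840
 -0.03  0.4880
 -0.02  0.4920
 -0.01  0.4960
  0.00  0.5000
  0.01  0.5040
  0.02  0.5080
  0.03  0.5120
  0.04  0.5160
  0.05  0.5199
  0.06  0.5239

σ√T = 0.36·√0.3333 = 0.2078
ln(S/K) + (r − q + σ²/2)T = ln(360/370) + (0.031 − 0.053 + 0.36²/2)·0.3333 = -0.0274 + 0.0143 = -0.0131
d₁ = -0.0131 / 0.2078 = -0.0632 ≈ -0.06
N(d₁) = N(-0.06) = 0.4761
Δ_put = exp(−qT)·(N(d₁) − 1) = 0.9825·(0.4761 − 1) = -0.5147

-0.5147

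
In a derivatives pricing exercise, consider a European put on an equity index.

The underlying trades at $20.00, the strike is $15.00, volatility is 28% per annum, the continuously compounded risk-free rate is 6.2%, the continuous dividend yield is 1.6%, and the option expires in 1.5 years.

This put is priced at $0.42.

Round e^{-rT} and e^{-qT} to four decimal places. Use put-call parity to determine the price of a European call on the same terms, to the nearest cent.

exp(−qT) = exp(−0.016·1.5) = 0.9763;  exp(−rT) = exp(−0.062·1.5) = 0.9112
Put-call parity: C − P = S·e^(−qT) − K·e^(−rT) = 20·0.9763 − 15·0.9112 = 19.5260 − 13.6680 = 5.8580
C = P + (C − P) = 0.42 + (5.8580) = 6.2780

$6.28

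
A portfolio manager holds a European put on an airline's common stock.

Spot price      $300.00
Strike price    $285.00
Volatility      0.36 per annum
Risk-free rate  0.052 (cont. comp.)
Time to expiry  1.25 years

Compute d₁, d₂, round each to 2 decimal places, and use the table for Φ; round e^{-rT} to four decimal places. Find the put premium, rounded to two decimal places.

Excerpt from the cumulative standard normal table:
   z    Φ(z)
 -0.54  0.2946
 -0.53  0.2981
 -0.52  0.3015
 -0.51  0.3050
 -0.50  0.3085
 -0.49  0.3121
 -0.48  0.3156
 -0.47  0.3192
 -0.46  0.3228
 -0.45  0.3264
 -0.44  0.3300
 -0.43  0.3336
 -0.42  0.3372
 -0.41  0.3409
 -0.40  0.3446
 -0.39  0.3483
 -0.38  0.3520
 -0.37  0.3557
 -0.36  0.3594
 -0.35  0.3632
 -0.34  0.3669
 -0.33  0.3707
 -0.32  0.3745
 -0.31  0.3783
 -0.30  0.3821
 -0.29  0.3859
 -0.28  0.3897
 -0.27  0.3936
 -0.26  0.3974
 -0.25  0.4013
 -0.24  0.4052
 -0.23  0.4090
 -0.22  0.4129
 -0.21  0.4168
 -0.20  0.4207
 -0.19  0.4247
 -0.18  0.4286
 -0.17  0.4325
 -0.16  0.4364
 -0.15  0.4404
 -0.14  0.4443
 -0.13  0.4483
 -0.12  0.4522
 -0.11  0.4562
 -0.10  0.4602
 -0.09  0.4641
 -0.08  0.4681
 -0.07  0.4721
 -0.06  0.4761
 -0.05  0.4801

σ√T = 0.36 × 1.1180 = 0.4025
d₁ = [ln(300/285) + (0.052 + ½·0.36²)·1.25] / (σ√T) = (0.0513 + 0.1460) / 0.4025 = 0.4902 → 0.49
d₂ = 0.4902 − 0.4025 = 0.0877 → 0.09
e^(−rT) = e^(−0.052·1.25) = 0.9371
N(−d₂) = N(-0.09) = 0.4641;  N(−d₁) = N(-0.49) = 0.3121
P = 285·0.9371·0.4641 − 300·0.3121 = 123.9488 − 93.6300 = 30.3188

$30.32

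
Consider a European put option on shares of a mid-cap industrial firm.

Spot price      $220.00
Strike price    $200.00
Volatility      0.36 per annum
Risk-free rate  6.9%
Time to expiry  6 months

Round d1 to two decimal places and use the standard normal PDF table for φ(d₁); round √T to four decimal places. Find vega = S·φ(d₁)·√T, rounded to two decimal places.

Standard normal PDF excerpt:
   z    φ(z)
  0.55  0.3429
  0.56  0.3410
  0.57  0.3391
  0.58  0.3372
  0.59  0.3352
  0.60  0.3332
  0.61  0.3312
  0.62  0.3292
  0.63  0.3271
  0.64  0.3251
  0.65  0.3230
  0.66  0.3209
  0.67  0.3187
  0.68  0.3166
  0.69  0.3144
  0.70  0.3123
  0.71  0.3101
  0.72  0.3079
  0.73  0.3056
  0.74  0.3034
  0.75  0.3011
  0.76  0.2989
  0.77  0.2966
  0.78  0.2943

σ√T = 0.36·√0.5 = 0.2546
d₁ = [ln(220/200) + (0.069 + ½·0.36²)·0.5] / (σ√T) = (0.0953 + 0.0669) / 0.2546 = 0.6372 ⇒ 0.64
√T = √0.5 = 0.7071
φ(d₁) = φ(0.64) = 0.3251
vega = S·φ(d₁)·√T = 220·0.3251·0.7071 = 50.5732

50.57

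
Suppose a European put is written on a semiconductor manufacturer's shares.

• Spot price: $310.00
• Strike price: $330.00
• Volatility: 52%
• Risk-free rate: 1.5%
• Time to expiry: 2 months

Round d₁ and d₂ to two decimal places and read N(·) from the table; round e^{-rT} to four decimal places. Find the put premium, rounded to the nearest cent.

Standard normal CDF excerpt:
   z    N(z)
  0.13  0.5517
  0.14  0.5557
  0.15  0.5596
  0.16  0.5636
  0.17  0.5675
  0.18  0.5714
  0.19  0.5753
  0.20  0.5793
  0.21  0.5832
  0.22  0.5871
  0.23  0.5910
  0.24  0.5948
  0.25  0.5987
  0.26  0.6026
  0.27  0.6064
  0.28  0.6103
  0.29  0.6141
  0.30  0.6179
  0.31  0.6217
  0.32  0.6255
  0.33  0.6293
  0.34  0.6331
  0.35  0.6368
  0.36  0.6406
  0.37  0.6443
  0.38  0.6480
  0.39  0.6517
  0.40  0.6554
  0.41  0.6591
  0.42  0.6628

σ√T = 0.52 × 0.4082 = 0.2123
ln(S/K) + (r + σ²/2)T = ln(310/330) + (0.015 + 0.52²/2)·0.1667 = -0.0625 + 0.0250 = -0.0375
d₁ = -0.0375 / 0.2123 = -0.1766 which rounds to -0.18
d₂ = d₁ − σ√T = -0.1766 − 0.2123 = -0.3889 which rounds to -0.39
e^(−rT) = e^(−0.015·0.1667) = 0.9975
N(−d₂) = N(0.39) = 0.6517;  N(−d₁) = N(0.18) = 0.5714
P = 330·0.9975·0.6517 − 310·0.5714 = 214.5233 − 177.1340 = 37.3893

$37.39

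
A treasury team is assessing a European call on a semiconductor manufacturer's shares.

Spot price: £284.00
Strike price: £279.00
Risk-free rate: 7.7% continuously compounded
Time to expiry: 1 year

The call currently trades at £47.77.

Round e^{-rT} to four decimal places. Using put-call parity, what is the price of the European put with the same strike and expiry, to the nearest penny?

exp(−rT) = exp(−0.077·1) = 0.9259
Put-call parity: C − P = S − K·e^(−rT) = 284 − 279·0.9259 = 284 − 258.3261 = 25.6739
P = C − (C − P) = 47.77 − (25.6739) = 22.0961

£22.10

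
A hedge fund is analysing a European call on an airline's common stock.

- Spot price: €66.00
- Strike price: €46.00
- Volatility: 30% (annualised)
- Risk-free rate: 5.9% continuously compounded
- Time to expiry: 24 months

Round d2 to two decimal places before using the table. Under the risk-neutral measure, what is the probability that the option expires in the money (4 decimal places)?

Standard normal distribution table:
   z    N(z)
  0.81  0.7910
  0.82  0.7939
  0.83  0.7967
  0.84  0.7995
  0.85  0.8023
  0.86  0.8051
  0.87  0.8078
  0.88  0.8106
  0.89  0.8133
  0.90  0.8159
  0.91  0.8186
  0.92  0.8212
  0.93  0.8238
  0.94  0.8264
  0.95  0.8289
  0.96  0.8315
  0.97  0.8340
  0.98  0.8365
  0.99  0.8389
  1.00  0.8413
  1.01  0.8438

T = 2;  σ√T = 0.4243
d₁ = [ln(66/46) + (0.059 + 0.3²/2)·2] / 0.4243 = [0.3610 + 0.2080] / 0.4243 = 1.3412 → 1.34
d₂ = d₁ − σ√T = 1.3412 − 0.4243 = 0.9169 → 0.92
Risk-neutral Pr[S_T > K] = N(d₂) = N(0.92) = 0.8212

0.8212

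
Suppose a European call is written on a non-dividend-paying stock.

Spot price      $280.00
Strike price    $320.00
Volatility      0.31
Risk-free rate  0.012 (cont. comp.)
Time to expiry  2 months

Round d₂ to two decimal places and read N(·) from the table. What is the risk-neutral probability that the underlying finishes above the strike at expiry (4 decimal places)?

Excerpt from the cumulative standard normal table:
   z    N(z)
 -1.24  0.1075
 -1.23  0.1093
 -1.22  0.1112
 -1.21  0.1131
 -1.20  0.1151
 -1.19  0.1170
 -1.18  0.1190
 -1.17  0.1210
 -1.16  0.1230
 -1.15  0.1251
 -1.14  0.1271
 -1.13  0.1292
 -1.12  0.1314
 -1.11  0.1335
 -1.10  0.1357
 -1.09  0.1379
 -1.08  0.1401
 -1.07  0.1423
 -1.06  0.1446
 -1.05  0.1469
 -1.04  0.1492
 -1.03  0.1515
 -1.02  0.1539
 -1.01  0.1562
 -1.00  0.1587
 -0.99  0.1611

0.1357

σ√T = 0.31 × 0.4082 = 0.1266
d₁ = [ln(280/320) + (0.012 + ½·0.31²)·0.1667] / (σ√T) = (-0.1335 + 0.0100) / 0.1266 = -0.9760 which rounds to -0.98
d₂ = -0.9760 − 0.1266 = -1.1026 which rounds to -1.10
Pr(exercise) under Q = N(d₂) = 0.1357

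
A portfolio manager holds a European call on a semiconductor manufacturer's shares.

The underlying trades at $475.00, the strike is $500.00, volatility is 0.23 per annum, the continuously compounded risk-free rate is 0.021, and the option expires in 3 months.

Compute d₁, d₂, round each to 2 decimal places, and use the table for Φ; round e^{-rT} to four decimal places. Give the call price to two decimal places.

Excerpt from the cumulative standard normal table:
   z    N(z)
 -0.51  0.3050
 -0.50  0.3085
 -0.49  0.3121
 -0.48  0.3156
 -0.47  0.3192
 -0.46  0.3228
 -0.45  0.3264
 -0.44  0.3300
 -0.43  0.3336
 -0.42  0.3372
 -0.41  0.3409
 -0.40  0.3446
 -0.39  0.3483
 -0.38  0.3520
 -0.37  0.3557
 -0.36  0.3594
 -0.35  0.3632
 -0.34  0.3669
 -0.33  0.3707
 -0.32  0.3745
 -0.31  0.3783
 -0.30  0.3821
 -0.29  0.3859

$13.72

T = 0.25;  σ√T = 0.1150
d₁ = [ln(475/500) + (0.021 + 0.23²/2)·0.25] / 0.1150 = [-0.0513 + 0.0119] / 0.1150 = -0.3429 which rounds to -0.34
d₂ = d₁ − σ√T = -0.3429 − 0.1150 = -0.4579 which rounds to -0.46
exp(−rT) = exp(−0.021·0.25) = 0.9948
N(d₁) = N(-0.34) = 0.3669;  N(d₂) = N(-0.46) = 0.3228
C = 475·0.3669 − 500·0.9948·0.3228 = 174.2775 − 160.5607 = 13.7168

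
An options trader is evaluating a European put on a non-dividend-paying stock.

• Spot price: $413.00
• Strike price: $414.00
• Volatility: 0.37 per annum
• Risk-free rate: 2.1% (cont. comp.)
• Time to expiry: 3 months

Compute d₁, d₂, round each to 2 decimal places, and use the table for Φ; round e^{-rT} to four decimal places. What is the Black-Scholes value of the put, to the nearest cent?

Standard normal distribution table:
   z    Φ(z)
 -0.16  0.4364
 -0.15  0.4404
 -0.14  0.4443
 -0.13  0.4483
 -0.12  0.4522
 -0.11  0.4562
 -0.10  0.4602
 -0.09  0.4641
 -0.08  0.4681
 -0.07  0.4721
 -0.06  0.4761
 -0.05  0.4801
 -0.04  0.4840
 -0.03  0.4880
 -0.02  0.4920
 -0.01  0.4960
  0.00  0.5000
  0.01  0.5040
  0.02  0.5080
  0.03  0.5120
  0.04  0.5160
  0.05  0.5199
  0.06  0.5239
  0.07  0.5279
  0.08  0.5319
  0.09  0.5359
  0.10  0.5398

$30.65

σ√T = 0.37·√0.25 = 0.1850
d₁ = [ln(413/414) + (0.021 + ½·0.37²)·0.25] / (σ√T) = (-0.0024 + 0.0224) / 0.1850 = 0.1078 which rounds to 0.11
d₂ = 0.1078 − 0.1850 = -0.0772 which rounds to -0.08
exp(−rT) = exp(−0.021·0.25) = 0.9948
N(−d₂) = N(0.08) = 0.5319;  N(−d₁) = N(-0.11) = 0.4562
P = 414·0.9948·0.5319 − 413·0.4562 = 219.0615 − 188.4106 = 30.6509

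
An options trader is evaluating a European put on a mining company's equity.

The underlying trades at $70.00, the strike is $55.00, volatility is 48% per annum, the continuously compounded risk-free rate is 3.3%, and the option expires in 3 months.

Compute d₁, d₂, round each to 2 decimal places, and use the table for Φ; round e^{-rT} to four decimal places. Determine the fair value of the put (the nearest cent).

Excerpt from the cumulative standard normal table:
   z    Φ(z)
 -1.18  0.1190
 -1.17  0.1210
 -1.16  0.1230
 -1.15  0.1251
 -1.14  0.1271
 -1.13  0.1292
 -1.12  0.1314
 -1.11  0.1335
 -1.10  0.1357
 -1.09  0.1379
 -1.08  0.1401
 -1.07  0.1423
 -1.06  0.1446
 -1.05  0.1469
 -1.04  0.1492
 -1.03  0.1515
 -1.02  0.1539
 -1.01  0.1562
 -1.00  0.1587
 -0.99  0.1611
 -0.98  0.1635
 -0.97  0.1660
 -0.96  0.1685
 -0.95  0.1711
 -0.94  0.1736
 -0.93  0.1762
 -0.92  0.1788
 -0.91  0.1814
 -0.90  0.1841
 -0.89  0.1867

σ√T = 0.48·√0.25 = 0.2400
d₁ = [ln(70/55) + (0.033 + ½·0.48²)·0.25] / (σ√T) = (0.2412 + 0.0370) / 0.2400 = 1.1592 → 1.16
d₂ = 1.1592 − 0.2400 = 0.9192 → 0.92
exp(−rT) = exp(−0.033·0.25) = 0.9918
N(−d₂) = N(-0.92) = 0.1788;  N(−d₁) = N(-1.16) = 0.1230
P = 55·0.9918·0.1788 − 70·0.1230 = 9.7534 − 8.6100 = 1.1434

$1.14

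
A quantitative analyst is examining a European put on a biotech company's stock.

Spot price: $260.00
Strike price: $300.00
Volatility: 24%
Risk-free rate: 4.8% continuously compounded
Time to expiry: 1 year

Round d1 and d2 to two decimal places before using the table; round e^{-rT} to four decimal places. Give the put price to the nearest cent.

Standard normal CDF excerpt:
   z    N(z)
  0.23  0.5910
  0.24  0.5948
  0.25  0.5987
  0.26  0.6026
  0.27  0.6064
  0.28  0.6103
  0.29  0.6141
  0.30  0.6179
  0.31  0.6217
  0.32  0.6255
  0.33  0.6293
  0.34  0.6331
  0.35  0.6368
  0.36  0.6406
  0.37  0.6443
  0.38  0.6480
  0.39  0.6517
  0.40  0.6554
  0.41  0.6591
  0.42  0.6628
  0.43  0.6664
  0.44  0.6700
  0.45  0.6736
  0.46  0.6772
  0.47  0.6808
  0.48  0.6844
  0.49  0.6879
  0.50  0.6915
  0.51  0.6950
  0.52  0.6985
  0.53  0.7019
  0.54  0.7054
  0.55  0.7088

T = 1;  σ√T = 0.2400
d₁ = [ln(260/300) + (0.048 + 0.24²/2)·1] / 0.2400 = [-0.1431 + 0.0768] / 0.2400 = -0.2763 ⇒ -0.28
d₂ = d₁ − σ√T = -0.2763 − 0.2400 = -0.5163 ⇒ -0.52
exp(−rT) = exp(−0.048·1) = 0.9531
P = 300·0.9531·N(0.52) − 260·N(0.28) = 300·0.9531·0.6985 − 260·0.6103 = 199.7221 − 158.6780 = 41.0441

$41.04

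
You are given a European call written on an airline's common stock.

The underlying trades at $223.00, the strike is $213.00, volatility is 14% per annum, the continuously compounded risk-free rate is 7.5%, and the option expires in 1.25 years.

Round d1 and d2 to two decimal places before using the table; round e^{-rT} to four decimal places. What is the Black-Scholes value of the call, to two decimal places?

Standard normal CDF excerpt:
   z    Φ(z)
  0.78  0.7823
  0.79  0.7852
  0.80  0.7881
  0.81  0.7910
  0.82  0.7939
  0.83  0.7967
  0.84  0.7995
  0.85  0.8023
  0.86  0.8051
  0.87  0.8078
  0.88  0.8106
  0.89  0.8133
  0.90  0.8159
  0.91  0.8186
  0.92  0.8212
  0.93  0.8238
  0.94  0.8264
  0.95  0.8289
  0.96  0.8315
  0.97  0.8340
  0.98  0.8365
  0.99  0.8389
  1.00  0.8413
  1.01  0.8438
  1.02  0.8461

T = 1.25;  σ√T = 0.1565
d₁ = [ln(223/213) + (0.075 + 0.14²/2)·1.25] / 0.1565 = [0.0459 + 0.1060] / 0.1565 = 0.9703 ⇒ 0.97
d₂ = d₁ − σ√T = 0.9703 − 0.1565 = 0.8138 ⇒ 0.81
exp(−rT) = exp(−0.075·1.25) = 0.9105
C = 223·N(0.97) − 213·0.9105·N(0.81) = 223·0.8340 − 213·0.9105·0.7910 = 185.9820 − 153.4038 = 32.5782

$32.58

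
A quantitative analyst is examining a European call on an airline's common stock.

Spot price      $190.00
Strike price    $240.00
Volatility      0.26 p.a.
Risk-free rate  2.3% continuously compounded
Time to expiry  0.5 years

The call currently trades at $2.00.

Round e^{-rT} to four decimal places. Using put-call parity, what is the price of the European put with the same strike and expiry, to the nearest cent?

$49.26

exp(−rT) = exp(−0.023·0.5) = 0.9886
Put-call parity: C − P = S − K·e^(−rT) = 190 − 240·0.9886 = 190 − 237.2640 = -47.2640
P = C − (C − P) = 2.00 − (-47.2640) = 49.2640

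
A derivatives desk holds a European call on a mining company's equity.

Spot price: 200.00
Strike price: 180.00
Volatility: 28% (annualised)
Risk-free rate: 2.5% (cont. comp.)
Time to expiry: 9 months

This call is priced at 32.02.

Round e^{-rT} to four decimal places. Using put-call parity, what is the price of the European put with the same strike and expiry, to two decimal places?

exp(−rT) = exp(−0.025·0.75) = 0.9814
Put-call parity: C − P = S − K·e^(−rT) = 200 − 180·0.9814 = 200 − 176.6520 = 23.3480
P = C − (C − P) = 32.02 − (23.3480) = 8.6720

8.67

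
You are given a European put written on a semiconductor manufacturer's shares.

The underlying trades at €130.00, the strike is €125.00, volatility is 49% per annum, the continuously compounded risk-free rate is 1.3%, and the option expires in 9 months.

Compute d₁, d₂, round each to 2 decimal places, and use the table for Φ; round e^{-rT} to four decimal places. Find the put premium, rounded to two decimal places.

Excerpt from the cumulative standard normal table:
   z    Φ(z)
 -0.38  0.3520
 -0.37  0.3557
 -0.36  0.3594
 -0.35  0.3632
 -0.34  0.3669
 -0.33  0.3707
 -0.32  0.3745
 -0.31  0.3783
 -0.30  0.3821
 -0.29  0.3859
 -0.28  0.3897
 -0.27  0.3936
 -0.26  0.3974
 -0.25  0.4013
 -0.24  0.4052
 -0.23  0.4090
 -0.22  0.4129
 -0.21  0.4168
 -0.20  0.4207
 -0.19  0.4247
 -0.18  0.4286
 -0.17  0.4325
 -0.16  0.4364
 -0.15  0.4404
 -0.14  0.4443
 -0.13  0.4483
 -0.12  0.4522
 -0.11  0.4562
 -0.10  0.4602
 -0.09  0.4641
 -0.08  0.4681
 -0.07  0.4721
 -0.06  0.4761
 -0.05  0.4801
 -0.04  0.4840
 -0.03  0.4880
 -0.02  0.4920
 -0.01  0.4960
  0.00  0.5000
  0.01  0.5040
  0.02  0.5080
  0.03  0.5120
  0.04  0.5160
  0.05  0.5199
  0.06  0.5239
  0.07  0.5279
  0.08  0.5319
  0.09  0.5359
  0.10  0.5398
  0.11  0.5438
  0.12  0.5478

€18.63

σ√T = 0.49·√0.75 = 0.4244
d₁ = [ln(130/125) + (0.013 + 0.49²/2)·0.75] / 0.4244 = [0.0392 + 0.0998] / 0.4244 = 0.3276 which rounds to 0.33
d₂ = d₁ − σ√T = 0.3276 − 0.4244 = -0.0968 which rounds to -0.10
e^(−rT) = e^(−0.013·0.75) = 0.9903
P = 125·0.9903·N(0.10) − 130·N(-0.33) = 125·0.9903·0.5398 − 130·0.3707 = 66.8205 − 48.1910 = 18.6295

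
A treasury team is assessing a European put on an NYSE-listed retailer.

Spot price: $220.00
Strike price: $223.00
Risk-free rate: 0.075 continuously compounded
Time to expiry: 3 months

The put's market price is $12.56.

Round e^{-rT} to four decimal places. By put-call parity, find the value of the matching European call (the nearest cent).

$13.71

exp(−rT) = exp(−0.075·0.25) = 0.9814
Put-call parity: C − P = S − K·e^(−rT) = 220 − 223·0.9814 = 220 − 218.8522 = 1.1478
C = P + (C − P) = 12.56 + (1.1478) = 13.7078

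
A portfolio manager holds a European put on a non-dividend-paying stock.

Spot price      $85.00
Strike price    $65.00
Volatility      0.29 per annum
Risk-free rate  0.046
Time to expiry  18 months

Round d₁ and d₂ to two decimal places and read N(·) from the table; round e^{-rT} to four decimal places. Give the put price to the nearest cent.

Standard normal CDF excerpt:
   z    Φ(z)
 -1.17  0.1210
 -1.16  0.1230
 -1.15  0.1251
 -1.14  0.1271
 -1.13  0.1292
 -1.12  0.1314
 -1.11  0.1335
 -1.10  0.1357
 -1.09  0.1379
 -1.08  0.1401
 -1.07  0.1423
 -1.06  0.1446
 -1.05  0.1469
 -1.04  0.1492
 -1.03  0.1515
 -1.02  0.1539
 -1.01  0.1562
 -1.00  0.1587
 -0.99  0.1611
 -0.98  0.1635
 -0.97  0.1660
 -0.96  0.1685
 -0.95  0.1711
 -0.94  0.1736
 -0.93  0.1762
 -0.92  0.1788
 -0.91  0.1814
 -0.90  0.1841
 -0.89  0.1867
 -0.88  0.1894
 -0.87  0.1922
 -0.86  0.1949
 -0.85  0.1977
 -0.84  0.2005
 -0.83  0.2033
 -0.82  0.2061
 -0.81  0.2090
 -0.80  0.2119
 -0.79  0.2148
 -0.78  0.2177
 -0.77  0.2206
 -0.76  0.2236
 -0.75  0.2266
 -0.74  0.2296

$2.40

T = 1.5;  σ√T = 0.3552
d₁ = [ln(85/65) + (0.046 + ½·0.29²)·1.5] / (σ√T) = (0.2683 + 0.1321) / 0.3552 = 1.1272 which rounds to 1.13
d₂ = 1.1272 − 0.3552 = 0.7720 which rounds to 0.77
exp(−rT) = exp(−0.046·1.5) = 0.9333
N(−d₂) = N(-0.77) = 0.2206;  N(−d₁) = N(-1.13) = 0.1292
P = 65·0.9333·0.2206 − 85·0.1292 = 13.3826 − 10.9820 = 2.4006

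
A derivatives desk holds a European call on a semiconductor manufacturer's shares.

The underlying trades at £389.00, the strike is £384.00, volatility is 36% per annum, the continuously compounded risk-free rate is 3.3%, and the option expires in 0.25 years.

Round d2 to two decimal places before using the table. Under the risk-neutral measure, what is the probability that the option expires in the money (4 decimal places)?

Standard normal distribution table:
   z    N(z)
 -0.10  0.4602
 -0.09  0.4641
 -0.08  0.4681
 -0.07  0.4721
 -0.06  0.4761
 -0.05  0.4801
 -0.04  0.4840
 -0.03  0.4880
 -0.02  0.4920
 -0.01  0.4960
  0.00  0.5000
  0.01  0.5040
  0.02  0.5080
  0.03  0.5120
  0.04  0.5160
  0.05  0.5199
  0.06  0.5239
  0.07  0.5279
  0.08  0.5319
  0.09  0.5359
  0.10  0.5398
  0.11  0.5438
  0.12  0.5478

σ√T = 0.36·√0.25 = 0.1800
d₁ = [ln(389/384) + (0.033 + 0.36²/2)·0.25] / 0.1800 = [0.0129 + 0.0244] / 0.1800 = 0.2077 ⇒ 0.21
d₂ = d₁ − σ√T = 0.2077 − 0.1800 = 0.0277 ⇒ 0.03
Pr(exercise) under Q = N(d₂) = 0.5120

0.5120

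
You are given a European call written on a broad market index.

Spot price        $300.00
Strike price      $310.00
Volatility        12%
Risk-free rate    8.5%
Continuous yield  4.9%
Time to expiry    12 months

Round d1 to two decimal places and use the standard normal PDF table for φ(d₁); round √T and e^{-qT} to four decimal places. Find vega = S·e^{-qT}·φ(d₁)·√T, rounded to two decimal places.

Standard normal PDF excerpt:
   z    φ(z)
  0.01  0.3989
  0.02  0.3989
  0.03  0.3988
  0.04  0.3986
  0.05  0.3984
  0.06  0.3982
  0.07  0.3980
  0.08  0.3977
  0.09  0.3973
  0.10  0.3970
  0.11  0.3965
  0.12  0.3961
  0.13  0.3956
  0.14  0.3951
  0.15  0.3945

σ√T = 0.12 × 1.0000 = 0.1200
ln(S/K) + (r − q + σ²/2)T = ln(300/310) + (0.085 − 0.049 + 0.12²/2)·1 = -0.0328 + 0.0432 = 0.0104
d₁ = 0.0104 / 0.1200 = 0.0868 ⇒ 0.09
√T = √1 = 1.0000
φ(d₁) = φ(0.09) = 0.3973
e^(−qT) = e^(−0.049·1) = 0.9522
vega = S·e^(−qT)·φ(d₁)·√T = 300·0.9522·0.3973·1.0000 = 113.4927

113.49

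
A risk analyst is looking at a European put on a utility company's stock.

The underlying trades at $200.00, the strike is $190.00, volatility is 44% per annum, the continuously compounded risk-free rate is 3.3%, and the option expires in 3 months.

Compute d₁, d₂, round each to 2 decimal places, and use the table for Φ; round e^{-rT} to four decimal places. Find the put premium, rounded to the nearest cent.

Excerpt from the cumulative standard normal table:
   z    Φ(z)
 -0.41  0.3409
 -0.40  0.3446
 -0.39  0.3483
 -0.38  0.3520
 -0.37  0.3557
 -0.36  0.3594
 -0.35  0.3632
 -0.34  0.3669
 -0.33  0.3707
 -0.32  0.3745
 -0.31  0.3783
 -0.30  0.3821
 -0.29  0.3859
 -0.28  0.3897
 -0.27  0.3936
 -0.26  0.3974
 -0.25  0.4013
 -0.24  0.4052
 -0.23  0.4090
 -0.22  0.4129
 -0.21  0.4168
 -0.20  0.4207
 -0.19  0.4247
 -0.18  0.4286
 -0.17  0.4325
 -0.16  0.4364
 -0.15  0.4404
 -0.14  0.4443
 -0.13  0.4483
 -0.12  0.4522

$11.84

σ√T = 0.44·√0.25 = 0.2200
ln(S/K) + (r + σ²/2)T = ln(200/190) + (0.033 + 0.44²/2)·0.25 = 0.0513 + 0.0324 = 0.0837
d₁ = 0.0837 / 0.2200 = 0.3807 ≈ 0.38
d₂ = d₁ − σ√T = 0.3807 − 0.2200 = 0.1607 ≈ 0.16
e^(−rT) = e^(−0.033·0.25) = 0.9918
N(−d₂) = N(-0.16) = 0.4364;  N(−d₁) = N(-0.38) = 0.3520
P = 190·0.9918·0.4364 − 200·0.3520 = 82.2361 − 70.4000 = 11.8361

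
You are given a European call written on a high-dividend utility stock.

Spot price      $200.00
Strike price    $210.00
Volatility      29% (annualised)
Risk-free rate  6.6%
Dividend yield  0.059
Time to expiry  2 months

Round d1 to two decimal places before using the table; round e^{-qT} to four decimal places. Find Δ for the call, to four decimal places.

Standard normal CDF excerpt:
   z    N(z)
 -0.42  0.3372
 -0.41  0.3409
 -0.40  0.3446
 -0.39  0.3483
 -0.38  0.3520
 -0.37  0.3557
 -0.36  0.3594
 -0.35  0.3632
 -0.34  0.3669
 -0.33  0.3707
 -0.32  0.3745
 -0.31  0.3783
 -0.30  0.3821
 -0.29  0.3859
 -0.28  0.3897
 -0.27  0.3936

0.3633

σ√T = 0.29·√0.1667 = 0.1184
d₁ = [ln(200/210) + (0.066 − 0.059 + 0.29²/2)·0.1667] / 0.1184 = [-0.0488 + 0.0082] / 0.1184 = -0.3431 ⇒ -0.34
N(d₁) = N(-0.34) = 0.3669
Δ_call = e^(−qT)·N(d₁) = 0.9902·0.3669 = 0.3633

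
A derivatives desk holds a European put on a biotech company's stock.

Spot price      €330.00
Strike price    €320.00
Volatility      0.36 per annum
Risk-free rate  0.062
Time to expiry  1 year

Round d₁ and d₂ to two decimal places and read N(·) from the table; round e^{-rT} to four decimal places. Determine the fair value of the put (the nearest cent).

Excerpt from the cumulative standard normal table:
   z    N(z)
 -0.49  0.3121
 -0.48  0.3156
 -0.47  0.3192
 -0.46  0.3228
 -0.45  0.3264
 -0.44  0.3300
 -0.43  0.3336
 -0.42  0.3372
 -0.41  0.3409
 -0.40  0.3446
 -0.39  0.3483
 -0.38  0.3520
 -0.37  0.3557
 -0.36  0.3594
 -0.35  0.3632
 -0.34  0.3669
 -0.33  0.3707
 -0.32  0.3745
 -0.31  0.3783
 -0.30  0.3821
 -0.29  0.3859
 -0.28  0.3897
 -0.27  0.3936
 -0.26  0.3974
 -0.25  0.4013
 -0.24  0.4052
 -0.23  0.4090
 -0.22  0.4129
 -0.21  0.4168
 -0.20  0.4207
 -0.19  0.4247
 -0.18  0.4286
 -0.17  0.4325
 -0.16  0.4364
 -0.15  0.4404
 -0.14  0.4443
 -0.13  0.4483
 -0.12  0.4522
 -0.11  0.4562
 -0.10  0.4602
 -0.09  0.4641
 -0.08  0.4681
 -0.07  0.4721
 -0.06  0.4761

€31.89

σ√T = 0.36 × 1.0000 = 0.3600
d₁ = [ln(330/320) + (0.062 + ½·0.36²)·1] / (σ√T) = (0.0308 + 0.1268) / 0.3600 = 0.4377 → 0.44
d₂ = 0.4377 − 0.3600 = 0.0777 → 0.08
exp(−rT) = exp(−0.062·1) = 0.9399
P = 320·0.9399·N(-0.08) − 330·N(-0.44) = 320·0.9399·0.4681 − 330·0.3300 = 140.7895 − 108.9000 = 31.8895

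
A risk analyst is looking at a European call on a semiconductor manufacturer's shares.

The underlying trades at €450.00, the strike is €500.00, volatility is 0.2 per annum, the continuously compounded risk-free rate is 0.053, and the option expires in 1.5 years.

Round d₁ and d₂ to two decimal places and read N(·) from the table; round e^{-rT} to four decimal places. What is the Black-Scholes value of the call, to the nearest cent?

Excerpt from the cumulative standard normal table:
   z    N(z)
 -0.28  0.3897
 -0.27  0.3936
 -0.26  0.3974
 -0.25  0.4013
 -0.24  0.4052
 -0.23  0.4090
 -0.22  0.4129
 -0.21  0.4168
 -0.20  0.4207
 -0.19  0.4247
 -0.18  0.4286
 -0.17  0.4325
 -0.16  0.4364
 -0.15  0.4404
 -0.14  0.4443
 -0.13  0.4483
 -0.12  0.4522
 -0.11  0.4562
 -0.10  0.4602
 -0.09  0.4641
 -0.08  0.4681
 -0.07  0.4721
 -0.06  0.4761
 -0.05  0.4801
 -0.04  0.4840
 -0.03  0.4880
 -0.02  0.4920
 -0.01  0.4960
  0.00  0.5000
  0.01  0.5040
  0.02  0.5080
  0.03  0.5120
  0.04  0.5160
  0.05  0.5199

€39.72

σ√T = 0.2·√1.5 = 0.2449
d₁ = [ln(450/500) + (0.053 + 0.2²/2)·1.5] / 0.2449 = [-0.1054 + 0.1095] / 0.2449 = 0.0169 → 0.02
d₂ = d₁ − σ√T = 0.0169 − 0.2449 = -0.2280 → -0.23
e^(−rT) = e^(−0.053·1.5) = 0.9236
N(d₁) = N(0.02) = 0.5080;  N(d₂) = N(-0.23) = 0.4090
C = 450·0.5080 − 500·0.9236·0.4090 = 228.6000 − 188.8762 = 39.7238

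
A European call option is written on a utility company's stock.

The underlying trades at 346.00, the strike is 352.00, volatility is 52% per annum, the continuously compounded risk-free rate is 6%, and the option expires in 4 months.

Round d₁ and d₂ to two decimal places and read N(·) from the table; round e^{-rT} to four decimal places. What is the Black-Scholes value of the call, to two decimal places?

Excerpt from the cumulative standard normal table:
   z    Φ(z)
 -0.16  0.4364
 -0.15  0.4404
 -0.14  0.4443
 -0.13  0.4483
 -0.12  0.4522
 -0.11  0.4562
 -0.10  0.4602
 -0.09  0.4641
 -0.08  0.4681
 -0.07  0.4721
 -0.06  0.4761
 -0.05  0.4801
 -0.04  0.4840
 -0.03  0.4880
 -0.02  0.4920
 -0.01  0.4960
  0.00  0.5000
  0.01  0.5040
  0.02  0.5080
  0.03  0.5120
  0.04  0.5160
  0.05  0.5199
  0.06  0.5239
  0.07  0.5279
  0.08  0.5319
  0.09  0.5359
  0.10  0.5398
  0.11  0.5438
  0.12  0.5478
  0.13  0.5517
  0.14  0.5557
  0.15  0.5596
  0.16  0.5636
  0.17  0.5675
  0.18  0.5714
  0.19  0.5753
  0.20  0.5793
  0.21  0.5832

41.71

σ√T = 0.52 × 0.5774 = 0.3002
d₁ = [ln(346/352) + (0.06 + 0.52²/2)·0.3333] / 0.3002 = [-0.0172 + 0.0651] / 0.3002 = 0.1595 ⇒ 0.16
d₂ = d₁ − σ√T = 0.1595 − 0.3002 = -0.1408 ⇒ -0.14
e^(−rT) = e^(−0.06·0.3333) = 0.9802
C = 346·N(0.16) − 352·0.9802·N(-0.14) = 346·0.5636 − 352·0.9802·0.4443 = 195.0056 − 153.2970 = 41.7086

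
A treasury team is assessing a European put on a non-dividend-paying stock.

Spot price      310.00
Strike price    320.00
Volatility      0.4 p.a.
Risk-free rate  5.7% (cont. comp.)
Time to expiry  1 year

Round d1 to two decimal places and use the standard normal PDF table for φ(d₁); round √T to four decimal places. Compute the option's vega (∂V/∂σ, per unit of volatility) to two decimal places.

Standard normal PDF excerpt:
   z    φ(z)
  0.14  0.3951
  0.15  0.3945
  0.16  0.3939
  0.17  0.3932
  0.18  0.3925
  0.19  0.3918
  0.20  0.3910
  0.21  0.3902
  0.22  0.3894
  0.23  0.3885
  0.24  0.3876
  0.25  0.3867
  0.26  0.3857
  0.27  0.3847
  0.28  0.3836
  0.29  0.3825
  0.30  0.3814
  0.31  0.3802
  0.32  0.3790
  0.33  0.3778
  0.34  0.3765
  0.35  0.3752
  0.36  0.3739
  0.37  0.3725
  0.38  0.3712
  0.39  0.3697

119.57

T = 1;  σ√T = 0.4000
ln(S/K) + (r + σ²/2)T = ln(310/320) + (0.057 + 0.4²/2)·1 = -0.0317 + 0.1370 = 0.1053
d₁ = 0.1053 / 0.4000 = 0.2631 ≈ 0.26
√T = √1 = 1.0000
φ(d₁) = φ(0.26) = 0.3857
vega = S·φ(d₁)·√T = 310·0.3857·1.0000 = 119.5670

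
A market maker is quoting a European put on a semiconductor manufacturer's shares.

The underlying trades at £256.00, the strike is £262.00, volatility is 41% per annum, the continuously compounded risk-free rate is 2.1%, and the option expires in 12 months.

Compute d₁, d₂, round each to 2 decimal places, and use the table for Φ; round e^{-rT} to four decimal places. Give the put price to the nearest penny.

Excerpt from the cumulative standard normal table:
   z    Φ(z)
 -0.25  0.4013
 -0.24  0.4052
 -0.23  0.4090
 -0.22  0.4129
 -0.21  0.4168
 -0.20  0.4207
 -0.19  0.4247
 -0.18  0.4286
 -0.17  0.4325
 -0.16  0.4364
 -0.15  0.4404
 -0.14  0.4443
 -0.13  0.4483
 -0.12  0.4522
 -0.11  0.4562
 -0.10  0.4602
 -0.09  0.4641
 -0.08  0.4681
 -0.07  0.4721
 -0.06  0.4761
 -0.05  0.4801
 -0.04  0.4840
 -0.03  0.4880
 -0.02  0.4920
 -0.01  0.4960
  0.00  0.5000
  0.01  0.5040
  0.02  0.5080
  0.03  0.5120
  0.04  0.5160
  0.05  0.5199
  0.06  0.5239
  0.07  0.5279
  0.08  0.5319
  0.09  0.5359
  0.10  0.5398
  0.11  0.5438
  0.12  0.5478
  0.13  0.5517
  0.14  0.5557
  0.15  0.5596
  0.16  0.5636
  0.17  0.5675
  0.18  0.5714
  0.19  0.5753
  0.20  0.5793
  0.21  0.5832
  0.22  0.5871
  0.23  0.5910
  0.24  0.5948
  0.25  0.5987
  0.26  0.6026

£41.92

T = 1;  σ√T = 0.4100
d₁ = [ln(256/262) + (0.021 + 0.41²/2)·1] / 0.4100 = [-0.0232 + 0.1050] / 0.4100 = 0.1997 ≈ 0.20
d₂ = d₁ − σ√T = 0.1997 − 0.4100 = -0.2103 ≈ -0.21
exp(−rT) = exp(−0.021·1) = 0.9792
N(−d₂) = N(0.21) = 0.5832;  N(−d₁) = N(-0.20) = 0.4207
P = 262·0.9792·0.5832 − 256·0.4207 = 149.6202 − 107.6992 = 41.9210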